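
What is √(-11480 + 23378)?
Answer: 3*√1322 ≈ 109.08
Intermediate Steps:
√(-11480 + 23378) = √11898 = 3*√1322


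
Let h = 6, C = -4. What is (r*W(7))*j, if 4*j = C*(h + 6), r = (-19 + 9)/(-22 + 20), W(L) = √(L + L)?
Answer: -60*√14 ≈ -224.50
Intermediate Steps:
W(L) = √2*√L (W(L) = √(2*L) = √2*√L)
r = 5 (r = -10/(-2) = -10*(-½) = 5)
j = -12 (j = (-4*(6 + 6))/4 = (-4*12)/4 = (¼)*(-48) = -12)
(r*W(7))*j = (5*(√2*√7))*(-12) = (5*√14)*(-12) = -60*√14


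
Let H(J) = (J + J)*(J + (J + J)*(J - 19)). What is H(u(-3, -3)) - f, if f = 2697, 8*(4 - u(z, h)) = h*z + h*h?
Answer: -46435/16 ≈ -2902.2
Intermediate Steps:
u(z, h) = 4 - h²/8 - h*z/8 (u(z, h) = 4 - (h*z + h*h)/8 = 4 - (h*z + h²)/8 = 4 - (h² + h*z)/8 = 4 + (-h²/8 - h*z/8) = 4 - h²/8 - h*z/8)
H(J) = 2*J*(J + 2*J*(-19 + J)) (H(J) = (2*J)*(J + (2*J)*(-19 + J)) = (2*J)*(J + 2*J*(-19 + J)) = 2*J*(J + 2*J*(-19 + J)))
H(u(-3, -3)) - f = (4 - ⅛*(-3)² - ⅛*(-3)*(-3))²*(-74 + 4*(4 - ⅛*(-3)² - ⅛*(-3)*(-3))) - 1*2697 = (4 - ⅛*9 - 9/8)²*(-74 + 4*(4 - ⅛*9 - 9/8)) - 2697 = (4 - 9/8 - 9/8)²*(-74 + 4*(4 - 9/8 - 9/8)) - 2697 = (7/4)²*(-74 + 4*(7/4)) - 2697 = 49*(-74 + 7)/16 - 2697 = (49/16)*(-67) - 2697 = -3283/16 - 2697 = -46435/16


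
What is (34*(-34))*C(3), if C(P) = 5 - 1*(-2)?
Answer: -8092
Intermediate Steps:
C(P) = 7 (C(P) = 5 + 2 = 7)
(34*(-34))*C(3) = (34*(-34))*7 = -1156*7 = -8092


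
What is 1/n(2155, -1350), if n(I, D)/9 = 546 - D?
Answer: 1/17064 ≈ 5.8603e-5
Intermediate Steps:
n(I, D) = 4914 - 9*D (n(I, D) = 9*(546 - D) = 4914 - 9*D)
1/n(2155, -1350) = 1/(4914 - 9*(-1350)) = 1/(4914 + 12150) = 1/17064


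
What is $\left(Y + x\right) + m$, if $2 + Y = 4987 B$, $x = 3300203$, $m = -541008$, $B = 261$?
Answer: $4060800$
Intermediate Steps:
$Y = 1301605$ ($Y = -2 + 4987 \cdot 261 = -2 + 1301607 = 1301605$)
$\left(Y + x\right) + m = \left(1301605 + 3300203\right) - 541008 = 4601808 - 541008 = 4060800$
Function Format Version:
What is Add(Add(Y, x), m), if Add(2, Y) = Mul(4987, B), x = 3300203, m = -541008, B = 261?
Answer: 4060800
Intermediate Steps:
Y = 1301605 (Y = Add(-2, Mul(4987, 261)) = Add(-2, 1301607) = 1301605)
Add(Add(Y, x), m) = Add(Add(1301605, 3300203), -541008) = Add(4601808, -541008) = 4060800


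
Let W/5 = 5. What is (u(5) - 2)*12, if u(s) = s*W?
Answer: 1476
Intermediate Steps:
W = 25 (W = 5*5 = 25)
u(s) = 25*s (u(s) = s*25 = 25*s)
(u(5) - 2)*12 = (25*5 - 2)*12 = (125 - 2)*12 = 123*12 = 1476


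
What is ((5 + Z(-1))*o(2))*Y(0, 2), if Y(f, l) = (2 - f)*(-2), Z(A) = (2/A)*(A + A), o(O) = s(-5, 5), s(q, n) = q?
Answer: 180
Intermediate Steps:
o(O) = -5
Z(A) = 4 (Z(A) = (2/A)*(2*A) = 4)
Y(f, l) = -4 + 2*f
((5 + Z(-1))*o(2))*Y(0, 2) = ((5 + 4)*(-5))*(-4 + 2*0) = (9*(-5))*(-4 + 0) = -45*(-4) = 180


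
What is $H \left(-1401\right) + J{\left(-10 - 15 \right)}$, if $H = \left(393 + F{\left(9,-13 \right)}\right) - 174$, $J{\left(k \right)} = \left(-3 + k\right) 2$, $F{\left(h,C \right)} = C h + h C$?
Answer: $20959$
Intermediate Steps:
$F{\left(h,C \right)} = 2 C h$ ($F{\left(h,C \right)} = C h + C h = 2 C h$)
$J{\left(k \right)} = -6 + 2 k$
$H = -15$ ($H = \left(393 + 2 \left(-13\right) 9\right) - 174 = \left(393 - 234\right) - 174 = 159 - 174 = -15$)
$H \left(-1401\right) + J{\left(-10 - 15 \right)} = \left(-15\right) \left(-1401\right) + \left(-6 + 2 \left(-10 - 15\right)\right) = 21015 + \left(-6 + 2 \left(-10 - 15\right)\right) = 21015 + \left(-6 + 2 \left(-25\right)\right) = 21015 - 56 = 20959$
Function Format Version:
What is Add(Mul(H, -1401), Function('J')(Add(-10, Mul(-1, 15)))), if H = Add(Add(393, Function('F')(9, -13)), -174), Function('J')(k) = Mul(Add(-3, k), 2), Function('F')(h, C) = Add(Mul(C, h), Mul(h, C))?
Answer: 20959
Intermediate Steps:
Function('F')(h, C) = Mul(2, C, h) (Function('F')(h, C) = Add(Mul(C, h), Mul(C, h)) = Mul(2, C, h))
Function('J')(k) = Add(-6, Mul(2, k))
H = -15 (H = Add(Add(393, Mul(2, -13, 9)), -174) = Add(Add(393, -234), -174) = Add(159, -174) = -15)
Add(Mul(H, -1401), Function('J')(Add(-10, Mul(-1, 15)))) = Add(Mul(-15, -1401), Add(-6, Mul(2, Add(-10, Mul(-1, 15))))) = Add(21015, Add(-6, Mul(2, Add(-10, -15)))) = Add(21015, Add(-6, Mul(2, -25))) = Add(21015, Add(-6, -50)) = Add(21015, -56) = 20959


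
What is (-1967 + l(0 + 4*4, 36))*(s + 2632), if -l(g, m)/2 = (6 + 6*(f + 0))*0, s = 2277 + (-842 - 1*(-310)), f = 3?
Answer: -8609559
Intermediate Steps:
s = 1745 (s = 2277 + (-842 + 310) = 2277 - 532 = 1745)
l(g, m) = 0 (l(g, m) = -2*(6 + 6*(3 + 0))*0 = -2*(6 + 6*3)*0 = -2*(6 + 18)*0 = -48*0 = -2*0 = 0)
(-1967 + l(0 + 4*4, 36))*(s + 2632) = (-1967 + 0)*(1745 + 2632) = -1967*4377 = -8609559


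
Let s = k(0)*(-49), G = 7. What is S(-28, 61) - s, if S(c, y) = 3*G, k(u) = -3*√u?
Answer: 21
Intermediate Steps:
S(c, y) = 21 (S(c, y) = 3*7 = 21)
s = 0 (s = -3*√0*(-49) = -3*0*(-49) = 0*(-49) = 0)
S(-28, 61) - s = 21 - 1*0 = 21 + 0 = 21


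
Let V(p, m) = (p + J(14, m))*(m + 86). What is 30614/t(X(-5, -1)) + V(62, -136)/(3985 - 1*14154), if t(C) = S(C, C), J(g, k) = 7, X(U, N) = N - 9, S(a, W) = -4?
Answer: -155649983/20338 ≈ -7653.2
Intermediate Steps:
X(U, N) = -9 + N
V(p, m) = (7 + p)*(86 + m) (V(p, m) = (p + 7)*(m + 86) = (7 + p)*(86 + m))
t(C) = -4
30614/t(X(-5, -1)) + V(62, -136)/(3985 - 1*14154) = 30614/(-4) + (602 + 7*(-136) + 86*62 - 136*62)/(3985 - 1*14154) = 30614*(-¼) + (602 - 952 + 5332 - 8432)/(3985 - 14154) = -15307/2 - 3450/(-10169) = -15307/2 - 3450*(-1/10169) = -15307/2 + 3450/10169 = -155649983/20338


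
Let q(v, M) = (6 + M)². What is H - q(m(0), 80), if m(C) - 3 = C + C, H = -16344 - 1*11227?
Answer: -34967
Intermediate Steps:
H = -27571 (H = -16344 - 11227 = -27571)
m(C) = 3 + 2*C (m(C) = 3 + (C + C) = 3 + 2*C)
H - q(m(0), 80) = -27571 - (6 + 80)² = -27571 - 1*86² = -27571 - 1*7396 = -27571 - 7396 = -34967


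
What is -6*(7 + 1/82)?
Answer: -1725/41 ≈ -42.073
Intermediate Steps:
-6*(7 + 1/82) = -6*575/82 = -1725/41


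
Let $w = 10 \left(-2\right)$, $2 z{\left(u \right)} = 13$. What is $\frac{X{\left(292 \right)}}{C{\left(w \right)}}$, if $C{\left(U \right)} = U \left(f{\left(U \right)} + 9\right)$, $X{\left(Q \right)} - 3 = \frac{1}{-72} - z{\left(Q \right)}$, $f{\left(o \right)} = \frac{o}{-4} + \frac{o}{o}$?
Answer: $\frac{253}{21600} \approx 0.011713$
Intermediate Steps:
$f{\left(o \right)} = 1 - \frac{o}{4}$ ($f{\left(o \right)} = o \left(- \frac{1}{4}\right) + 1 = - \frac{o}{4} + 1 = 1 - \frac{o}{4}$)
$z{\left(u \right)} = \frac{13}{2}$ ($z{\left(u \right)} = \frac{1}{2} \cdot 13 = \frac{13}{2}$)
$w = -20$
$X{\left(Q \right)} = - \frac{253}{72}$ ($X{\left(Q \right)} = 3 + \left(\frac{1}{-72} - \frac{13}{2}\right) = 3 - \frac{469}{72} = - \frac{253}{72}$)
$C{\left(U \right)} = U \left(10 - \frac{U}{4}\right)$ ($C{\left(U \right)} = U \left(\left(1 - \frac{U}{4}\right) + 9\right) = U \left(10 - \frac{U}{4}\right)$)
$\frac{X{\left(292 \right)}}{C{\left(w \right)}} = - \frac{253}{72 \cdot \frac{1}{4} \left(-20\right) \left(40 - -20\right)} = - \frac{253}{72 \cdot \frac{1}{4} \left(-20\right) \left(40 + 20\right)} = - \frac{253}{72 \cdot \frac{1}{4} \left(-20\right) 60} = - \frac{253}{72 \left(-300\right)} = \left(- \frac{253}{72}\right) \left(- \frac{1}{300}\right) = \frac{253}{21600}$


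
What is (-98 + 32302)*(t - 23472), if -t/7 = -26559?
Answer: 5231249964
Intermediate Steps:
t = 185913 (t = -7*(-26559) = 185913)
(-98 + 32302)*(t - 23472) = (-98 + 32302)*(185913 - 23472) = 32204*162441 = 5231249964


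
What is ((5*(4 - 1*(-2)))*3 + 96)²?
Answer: 34596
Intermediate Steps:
((5*(4 - 1*(-2)))*3 + 96)² = ((5*(4 + 2))*3 + 96)² = ((5*6)*3 + 96)² = (30*3 + 96)² = (90 + 96)² = 186² = 34596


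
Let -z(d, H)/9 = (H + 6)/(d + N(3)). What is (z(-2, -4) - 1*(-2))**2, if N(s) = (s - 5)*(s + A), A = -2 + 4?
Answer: 49/4 ≈ 12.250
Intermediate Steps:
A = 2
N(s) = (-5 + s)*(2 + s) (N(s) = (s - 5)*(s + 2) = (-5 + s)*(2 + s))
z(d, H) = -9*(6 + H)/(-10 + d) (z(d, H) = -9*(H + 6)/(d + (-10 + 3**2 - 3*3)) = -9*(6 + H)/(d + (-10 + 9 - 9)) = -9*(6 + H)/(d - 10) = -9*(6 + H)/(-10 + d))
(z(-2, -4) - 1*(-2))**2 = (9*(-6 - 1*(-4))/(-10 - 2) - 1*(-2))**2 = (9*(-6 + 4)/(-12) + 2)**2 = (9*(-1/12)*(-2) + 2)**2 = (3/2 + 2)**2 = (7/2)**2 = 49/4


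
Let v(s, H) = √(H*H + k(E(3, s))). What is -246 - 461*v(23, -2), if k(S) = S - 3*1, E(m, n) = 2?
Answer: -246 - 461*√3 ≈ -1044.5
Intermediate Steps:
k(S) = -3 + S (k(S) = S - 3 = -3 + S)
v(s, H) = √(-1 + H²) (v(s, H) = √(H*H + (-3 + 2)) = √(H² - 1) = √(-1 + H²))
-246 - 461*v(23, -2) = -246 - 461*√(-1 + (-2)²) = -246 - 461*√(-1 + 4) = -246 - 461*√3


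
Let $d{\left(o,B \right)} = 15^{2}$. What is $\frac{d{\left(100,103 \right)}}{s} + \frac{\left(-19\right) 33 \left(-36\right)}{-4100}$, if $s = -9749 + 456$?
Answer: $- \frac{52671024}{9525325} \approx -5.5296$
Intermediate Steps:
$s = -9293$
$d{\left(o,B \right)} = 225$
$\frac{d{\left(100,103 \right)}}{s} + \frac{\left(-19\right) 33 \left(-36\right)}{-4100} = \frac{225}{-9293} + \frac{\left(-19\right) 33 \left(-36\right)}{-4100} = 225 \left(- \frac{1}{9293}\right) + \left(-627\right) \left(-36\right) \left(- \frac{1}{4100}\right) = - \frac{225}{9293} + 22572 \left(- \frac{1}{4100}\right) = - \frac{225}{9293} - \frac{5643}{1025} = - \frac{52671024}{9525325}$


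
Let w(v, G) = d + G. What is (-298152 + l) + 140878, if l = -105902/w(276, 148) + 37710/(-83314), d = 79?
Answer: -1491620644785/9456139 ≈ -1.5774e+5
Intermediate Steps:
w(v, G) = 79 + G
l = -4415839699/9456139 (l = -105902/(79 + 148) + 37710/(-83314) = -105902/227 + 37710*(-1/83314) = -105902*1/227 - 18855/41657 = -105902/227 - 18855/41657 = -4415839699/9456139 ≈ -466.98)
(-298152 + l) + 140878 = (-298152 - 4415839699/9456139) + 140878 = -2823782594827/9456139 + 140878 = -1491620644785/9456139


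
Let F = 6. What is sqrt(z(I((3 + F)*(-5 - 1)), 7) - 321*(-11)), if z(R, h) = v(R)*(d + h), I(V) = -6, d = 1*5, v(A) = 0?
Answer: sqrt(3531) ≈ 59.422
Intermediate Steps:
d = 5
z(R, h) = 0 (z(R, h) = 0*(5 + h) = 0)
sqrt(z(I((3 + F)*(-5 - 1)), 7) - 321*(-11)) = sqrt(0 - 321*(-11)) = sqrt(0 + 3531) = sqrt(3531)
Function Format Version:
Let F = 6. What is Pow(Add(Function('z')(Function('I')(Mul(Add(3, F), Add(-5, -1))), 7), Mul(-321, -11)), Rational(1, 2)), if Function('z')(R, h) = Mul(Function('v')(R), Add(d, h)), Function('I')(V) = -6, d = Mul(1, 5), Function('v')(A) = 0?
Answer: Pow(3531, Rational(1, 2)) ≈ 59.422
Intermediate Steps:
d = 5
Function('z')(R, h) = 0 (Function('z')(R, h) = Mul(0, Add(5, h)) = 0)
Pow(Add(Function('z')(Function('I')(Mul(Add(3, F), Add(-5, -1))), 7), Mul(-321, -11)), Rational(1, 2)) = Pow(Add(0, Mul(-321, -11)), Rational(1, 2)) = Pow(Add(0, 3531), Rational(1, 2)) = Pow(3531, Rational(1, 2))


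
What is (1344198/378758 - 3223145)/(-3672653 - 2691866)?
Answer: 610395304856/1205306243701 ≈ 0.50642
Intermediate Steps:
(1344198/378758 - 3223145)/(-3672653 - 2691866) = (1344198*(1/378758) - 3223145)/(-6364519) = (672099/189379 - 3223145)*(-1/6364519) = -610395304856/189379*(-1/6364519) = 610395304856/1205306243701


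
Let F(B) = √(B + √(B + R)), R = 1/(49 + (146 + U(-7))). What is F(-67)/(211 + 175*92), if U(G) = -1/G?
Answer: √(-125019052 + 1366*I*√125009490)/22280826 ≈ 3.0596e-5 + 0.00050276*I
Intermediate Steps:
R = 7/1366 (R = 1/(49 + (146 - 1/(-7))) = 1/(49 + (146 - 1*(-⅐))) = 1/(49 + (146 + ⅐)) = 1/(49 + 1023/7) = 1/(1366/7) = 7/1366 ≈ 0.0051244)
F(B) = √(B + √(7/1366 + B)) (F(B) = √(B + √(B + 7/1366)) = √(B + √(7/1366 + B)))
F(-67)/(211 + 175*92) = (√(1865956*(-67) + 1366*√1366*√(7 + 1366*(-67)))/1366)/(211 + 175*92) = (√(-125019052 + 1366*√1366*√(7 - 91522))/1366)/(211 + 16100) = (√(-125019052 + 1366*√1366*√(-91515))/1366)/16311 = (√(-125019052 + 1366*√1366*(I*√91515))/1366)*(1/16311) = (√(-125019052 + 1366*I*√125009490)/1366)*(1/16311) = √(-125019052 + 1366*I*√125009490)/22280826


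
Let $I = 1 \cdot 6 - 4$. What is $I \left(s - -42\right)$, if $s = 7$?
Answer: $98$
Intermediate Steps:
$I = 2$ ($I = 6 - 4 = 2$)
$I \left(s - -42\right) = 2 \left(7 - -42\right) = 2 \left(7 + 42\right) = 2 \cdot 49 = 98$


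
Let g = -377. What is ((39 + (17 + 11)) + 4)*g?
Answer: -26767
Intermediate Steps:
((39 + (17 + 11)) + 4)*g = ((39 + (17 + 11)) + 4)*(-377) = ((39 + 28) + 4)*(-377) = (67 + 4)*(-377) = 71*(-377) = -26767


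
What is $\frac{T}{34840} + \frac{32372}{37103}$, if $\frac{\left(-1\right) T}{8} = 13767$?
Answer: $- \frac{28447457}{12429505} \approx -2.2887$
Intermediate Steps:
$T = -110136$ ($T = \left(-8\right) 13767 = -110136$)
$\frac{T}{34840} + \frac{32372}{37103} = - \frac{110136}{34840} + \frac{32372}{37103} = \left(-110136\right) \frac{1}{34840} + 32372 \cdot \frac{1}{37103} = - \frac{1059}{335} + \frac{32372}{37103} = - \frac{28447457}{12429505}$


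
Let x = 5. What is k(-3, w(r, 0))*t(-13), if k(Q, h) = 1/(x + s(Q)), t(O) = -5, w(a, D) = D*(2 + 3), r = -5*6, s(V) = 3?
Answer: -5/8 ≈ -0.62500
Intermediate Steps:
r = -30
w(a, D) = 5*D (w(a, D) = D*5 = 5*D)
k(Q, h) = ⅛ (k(Q, h) = 1/(5 + 3) = 1/8 = ⅛)
k(-3, w(r, 0))*t(-13) = (⅛)*(-5) = -5/8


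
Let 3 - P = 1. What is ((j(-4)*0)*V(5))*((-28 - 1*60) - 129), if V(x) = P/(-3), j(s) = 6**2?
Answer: 0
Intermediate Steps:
P = 2 (P = 3 - 1*1 = 3 - 1 = 2)
j(s) = 36
V(x) = -2/3 (V(x) = 2/(-3) = 2*(-1/3) = -2/3)
((j(-4)*0)*V(5))*((-28 - 1*60) - 129) = ((36*0)*(-2/3))*((-28 - 1*60) - 129) = (0*(-2/3))*((-28 - 60) - 129) = 0*(-88 - 129) = 0*(-217) = 0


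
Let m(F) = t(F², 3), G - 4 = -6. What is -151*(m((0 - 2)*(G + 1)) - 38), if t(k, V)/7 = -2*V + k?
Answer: 7852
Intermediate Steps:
G = -2 (G = 4 - 6 = -2)
t(k, V) = -14*V + 7*k (t(k, V) = 7*(-2*V + k) = 7*(k - 2*V) = -14*V + 7*k)
m(F) = -42 + 7*F² (m(F) = -14*3 + 7*F² = -42 + 7*F²)
-151*(m((0 - 2)*(G + 1)) - 38) = -151*((-42 + 7*((0 - 2)*(-2 + 1))²) - 38) = -151*((-42 + 7*(-2*(-1))²) - 38) = -151*((-42 + 7*2²) - 38) = -151*((-42 + 7*4) - 38) = -151*((-42 + 28) - 38) = -151*(-14 - 38) = -151*(-52) = 7852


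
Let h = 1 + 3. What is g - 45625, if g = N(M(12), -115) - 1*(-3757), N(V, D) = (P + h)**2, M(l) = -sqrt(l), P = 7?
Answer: -41747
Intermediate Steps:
h = 4
N(V, D) = 121 (N(V, D) = (7 + 4)**2 = 11**2 = 121)
g = 3878 (g = 121 - 1*(-3757) = 121 + 3757 = 3878)
g - 45625 = 3878 - 45625 = -41747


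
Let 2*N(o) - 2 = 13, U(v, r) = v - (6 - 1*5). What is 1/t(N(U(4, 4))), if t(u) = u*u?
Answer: 4/225 ≈ 0.017778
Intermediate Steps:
U(v, r) = -1 + v (U(v, r) = v - (6 - 5) = v - 1*1 = v - 1 = -1 + v)
N(o) = 15/2 (N(o) = 1 + (1/2)*13 = 1 + 13/2 = 15/2)
t(u) = u**2
1/t(N(U(4, 4))) = 1/((15/2)**2) = 1/(225/4) = 4/225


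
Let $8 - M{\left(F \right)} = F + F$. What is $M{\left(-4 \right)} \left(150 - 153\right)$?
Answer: $-48$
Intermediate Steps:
$M{\left(F \right)} = 8 - 2 F$ ($M{\left(F \right)} = 8 - \left(F + F\right) = 8 - 2 F$)
$M{\left(-4 \right)} \left(150 - 153\right) = \left(8 - -8\right) \left(150 - 153\right) = \left(8 + 8\right) \left(-3\right) = 16 \left(-3\right) = -48$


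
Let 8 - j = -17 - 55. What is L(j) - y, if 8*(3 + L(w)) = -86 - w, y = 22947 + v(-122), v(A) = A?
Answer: -91395/4 ≈ -22849.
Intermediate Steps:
j = 80 (j = 8 - (-17 - 55) = 8 - 1*(-72) = 8 + 72 = 80)
y = 22825 (y = 22947 - 122 = 22825)
L(w) = -55/4 - w/8 (L(w) = -3 + (-86 - w)/8 = -3 + (-43/4 - w/8) = -55/4 - w/8)
L(j) - y = (-55/4 - ⅛*80) - 1*22825 = (-55/4 - 10) - 22825 = -95/4 - 22825 = -91395/4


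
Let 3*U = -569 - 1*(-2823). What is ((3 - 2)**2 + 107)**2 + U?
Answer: 37246/3 ≈ 12415.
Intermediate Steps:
U = 2254/3 (U = (-569 - 1*(-2823))/3 = (-569 + 2823)/3 = (1/3)*2254 = 2254/3 ≈ 751.33)
((3 - 2)**2 + 107)**2 + U = ((3 - 2)**2 + 107)**2 + 2254/3 = (1**2 + 107)**2 + 2254/3 = (1 + 107)**2 + 2254/3 = 108**2 + 2254/3 = 11664 + 2254/3 = 37246/3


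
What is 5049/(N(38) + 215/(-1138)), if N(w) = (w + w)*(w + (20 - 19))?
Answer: 337986/198401 ≈ 1.7036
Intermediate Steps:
N(w) = 2*w*(1 + w) (N(w) = (2*w)*(w + 1) = (2*w)*(1 + w) = 2*w*(1 + w))
5049/(N(38) + 215/(-1138)) = 5049/(2*38*(1 + 38) + 215/(-1138)) = 5049/(2*38*39 + 215*(-1/1138)) = 5049/(2964 - 215/1138) = 5049/(3372817/1138) = 5049*(1138/3372817) = 337986/198401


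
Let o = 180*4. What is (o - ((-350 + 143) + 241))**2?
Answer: 470596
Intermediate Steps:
o = 720
(o - ((-350 + 143) + 241))**2 = (720 - ((-350 + 143) + 241))**2 = (720 - (-207 + 241))**2 = (720 - 1*34)**2 = (720 - 34)**2 = 686**2 = 470596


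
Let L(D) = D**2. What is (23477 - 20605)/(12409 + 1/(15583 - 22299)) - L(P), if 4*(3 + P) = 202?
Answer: -752055904667/333355372 ≈ -2256.0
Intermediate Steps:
P = 95/2 (P = -3 + (1/4)*202 = -3 + 101/2 = 95/2 ≈ 47.500)
(23477 - 20605)/(12409 + 1/(15583 - 22299)) - L(P) = (23477 - 20605)/(12409 + 1/(15583 - 22299)) - (95/2)**2 = 2872/(12409 + 1/(-6716)) - 1*9025/4 = 2872/(12409 - 1/6716) - 9025/4 = 2872/(83338843/6716) - 9025/4 = 2872*(6716/83338843) - 9025/4 = 19288352/83338843 - 9025/4 = -752055904667/333355372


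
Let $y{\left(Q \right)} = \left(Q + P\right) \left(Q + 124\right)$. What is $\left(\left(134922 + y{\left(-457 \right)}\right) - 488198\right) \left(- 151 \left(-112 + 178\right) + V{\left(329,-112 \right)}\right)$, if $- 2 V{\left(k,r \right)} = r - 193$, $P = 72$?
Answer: $\frac{4417468517}{2} \approx 2.2087 \cdot 10^{9}$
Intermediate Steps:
$y{\left(Q \right)} = \left(72 + Q\right) \left(124 + Q\right)$ ($y{\left(Q \right)} = \left(Q + 72\right) \left(Q + 124\right) = \left(72 + Q\right) \left(124 + Q\right)$)
$V{\left(k,r \right)} = \frac{193}{2} - \frac{r}{2}$ ($V{\left(k,r \right)} = - \frac{r - 193}{2} = - \frac{-193 + r}{2} = \frac{193}{2} - \frac{r}{2}$)
$\left(\left(134922 + y{\left(-457 \right)}\right) - 488198\right) \left(- 151 \left(-112 + 178\right) + V{\left(329,-112 \right)}\right) = \left(\left(134922 + \left(8928 + \left(-457\right)^{2} + 196 \left(-457\right)\right)\right) - 488198\right) \left(- 151 \left(-112 + 178\right) + \left(\frac{193}{2} - -56\right)\right) = \left(\left(134922 + \left(8928 + 208849 - 89572\right)\right) - 488198\right) \left(\left(-151\right) 66 + \left(\frac{193}{2} + 56\right)\right) = \left(\left(134922 + 128205\right) - 488198\right) \left(-9966 + \frac{305}{2}\right) = \left(263127 - 488198\right) \left(- \frac{19627}{2}\right) = \left(-225071\right) \left(- \frac{19627}{2}\right) = \frac{4417468517}{2}$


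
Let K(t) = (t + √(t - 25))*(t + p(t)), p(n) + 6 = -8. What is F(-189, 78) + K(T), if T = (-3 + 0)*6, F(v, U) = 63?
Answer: 639 - 32*I*√43 ≈ 639.0 - 209.84*I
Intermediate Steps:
p(n) = -14 (p(n) = -6 - 8 = -14)
T = -18 (T = -3*6 = -18)
K(t) = (-14 + t)*(t + √(-25 + t)) (K(t) = (t + √(t - 25))*(t - 14) = (t + √(-25 + t))*(-14 + t) = (-14 + t)*(t + √(-25 + t)))
F(-189, 78) + K(T) = 63 + ((-18)² - 14*(-18) - 14*√(-25 - 18) - 18*√(-25 - 18)) = 63 + (324 + 252 - 14*I*√43 - 18*I*√43) = 63 + (576 - 32*I*√43) = 639 - 32*I*√43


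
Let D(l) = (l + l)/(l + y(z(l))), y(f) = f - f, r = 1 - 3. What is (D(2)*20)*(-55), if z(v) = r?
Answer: -2200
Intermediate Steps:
r = -2
z(v) = -2
y(f) = 0
D(l) = 2 (D(l) = (l + l)/(l + 0) = (2*l)/l = 2)
(D(2)*20)*(-55) = (2*20)*(-55) = 40*(-55) = -2200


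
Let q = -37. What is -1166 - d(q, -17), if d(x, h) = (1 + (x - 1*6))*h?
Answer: -1880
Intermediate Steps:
d(x, h) = h*(-5 + x) (d(x, h) = (1 + (x - 6))*h = (1 + (-6 + x))*h = (-5 + x)*h = h*(-5 + x))
-1166 - d(q, -17) = -1166 - (-17)*(-5 - 37) = -1166 - (-17)*(-42) = -1166 - 1*714 = -1166 - 714 = -1880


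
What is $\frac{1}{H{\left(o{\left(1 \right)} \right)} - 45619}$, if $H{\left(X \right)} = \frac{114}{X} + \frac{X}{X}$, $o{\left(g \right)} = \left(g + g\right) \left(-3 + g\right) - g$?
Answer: $- \frac{5}{228204} \approx -2.191 \cdot 10^{-5}$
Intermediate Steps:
$o{\left(g \right)} = - g + 2 g \left(-3 + g\right)$ ($o{\left(g \right)} = 2 g \left(-3 + g\right) - g = - g + 2 g \left(-3 + g\right)$)
$H{\left(X \right)} = 1 + \frac{114}{X}$ ($H{\left(X \right)} = \frac{114}{X} + 1 = 1 + \frac{114}{X}$)
$\frac{1}{H{\left(o{\left(1 \right)} \right)} - 45619} = \frac{1}{\frac{114 + 1 \left(-7 + 2 \cdot 1\right)}{1 \left(-7 + 2 \cdot 1\right)} - 45619} = \frac{1}{\frac{114 + 1 \left(-7 + 2\right)}{1 \left(-7 + 2\right)} - 45619} = \frac{1}{\frac{114 + 1 \left(-5\right)}{1 \left(-5\right)} - 45619} = \frac{1}{\frac{114 - 5}{-5} - 45619} = \frac{1}{\left(- \frac{1}{5}\right) 109 - 45619} = \frac{1}{- \frac{109}{5} - 45619} = \frac{1}{- \frac{228204}{5}} = - \frac{5}{228204}$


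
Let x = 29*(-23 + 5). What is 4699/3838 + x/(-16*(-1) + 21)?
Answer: -1829573/142006 ≈ -12.884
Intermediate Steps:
x = -522 (x = 29*(-18) = -522)
4699/3838 + x/(-16*(-1) + 21) = 4699/3838 - 522/(-16*(-1) + 21) = 4699*(1/3838) - 522/(16 + 21) = 4699/3838 - 522/37 = -1829573/142006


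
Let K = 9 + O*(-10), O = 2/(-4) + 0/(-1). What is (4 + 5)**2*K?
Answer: 1134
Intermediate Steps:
O = -1/2 (O = 2*(-1/4) + 0*(-1) = -1/2 + 0 = -1/2 ≈ -0.50000)
K = 14 (K = 9 - 1/2*(-10) = 9 + 5 = 14)
(4 + 5)**2*K = (4 + 5)**2*14 = 9**2*14 = 81*14 = 1134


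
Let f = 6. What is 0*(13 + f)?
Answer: 0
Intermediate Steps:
0*(13 + f) = 0*(13 + 6) = 0*19 = 0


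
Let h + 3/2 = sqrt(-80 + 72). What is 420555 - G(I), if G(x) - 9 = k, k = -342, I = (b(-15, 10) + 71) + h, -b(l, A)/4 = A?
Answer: 420888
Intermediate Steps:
h = -3/2 + 2*I*sqrt(2) (h = -3/2 + sqrt(-80 + 72) = -3/2 + sqrt(-8) = -3/2 + 2*I*sqrt(2) ≈ -1.5 + 2.8284*I)
b(l, A) = -4*A
I = 59/2 + 2*I*sqrt(2) (I = (-4*10 + 71) + (-3/2 + 2*I*sqrt(2)) = (-40 + 71) + (-3/2 + 2*I*sqrt(2)) = 31 + (-3/2 + 2*I*sqrt(2)) = 59/2 + 2*I*sqrt(2) ≈ 29.5 + 2.8284*I)
G(x) = -333 (G(x) = 9 - 342 = -333)
420555 - G(I) = 420555 - 1*(-333) = 420555 + 333 = 420888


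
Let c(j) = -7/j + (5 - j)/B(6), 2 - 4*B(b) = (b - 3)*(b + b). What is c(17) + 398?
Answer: 399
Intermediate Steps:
B(b) = ½ - b*(-3 + b)/2 (B(b) = ½ - (b - 3)*(b + b)/4 = ½ - (-3 + b)*2*b/4 = ½ - b*(-3 + b)/2)
c(j) = -10/17 - 7/j + 2*j/17 (c(j) = -7/j + (5 - j)/(½ - ½*6² + (3/2)*6) = -7/j + (5 - j)/(½ - ½*36 + 9) = -7/j + (5 - j)/(½ - 18 + 9) = -7/j + (5 - j)/(-17/2) = -7/j + (5 - j)*(-2/17) = -7/j + (-10/17 + 2*j/17) = -10/17 - 7/j + 2*j/17)
c(17) + 398 = (1/17)*(-119 + 2*17*(-5 + 17))/17 + 398 = (1/17)*(1/17)*(-119 + 2*17*12) + 398 = (1/17)*(1/17)*(-119 + 408) + 398 = (1/17)*(1/17)*289 + 398 = 1 + 398 = 399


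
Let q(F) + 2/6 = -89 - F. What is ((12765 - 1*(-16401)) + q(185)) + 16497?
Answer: 136166/3 ≈ 45389.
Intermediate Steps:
q(F) = -268/3 - F (q(F) = -⅓ + (-89 - F) = -268/3 - F)
((12765 - 1*(-16401)) + q(185)) + 16497 = ((12765 - 1*(-16401)) + (-268/3 - 1*185)) + 16497 = ((12765 + 16401) + (-268/3 - 185)) + 16497 = (29166 - 823/3) + 16497 = 86675/3 + 16497 = 136166/3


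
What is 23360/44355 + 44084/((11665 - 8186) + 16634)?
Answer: 485037100/178422423 ≈ 2.7185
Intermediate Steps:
23360/44355 + 44084/((11665 - 8186) + 16634) = 23360*(1/44355) + 44084/(3479 + 16634) = 4672/8871 + 44084/20113 = 485037100/178422423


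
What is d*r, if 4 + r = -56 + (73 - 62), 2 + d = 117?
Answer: -5635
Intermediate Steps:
d = 115 (d = -2 + 117 = 115)
r = -49 (r = -4 + (-56 + (73 - 62)) = -4 + (-56 + 11) = -4 - 45 = -49)
d*r = 115*(-49) = -5635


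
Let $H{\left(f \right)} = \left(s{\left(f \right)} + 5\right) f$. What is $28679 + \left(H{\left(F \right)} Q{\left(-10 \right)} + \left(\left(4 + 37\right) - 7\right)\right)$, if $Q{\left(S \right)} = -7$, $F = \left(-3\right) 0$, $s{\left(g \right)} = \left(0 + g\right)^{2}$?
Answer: $28713$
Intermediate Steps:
$s{\left(g \right)} = g^{2}$
$F = 0$
$H{\left(f \right)} = f \left(5 + f^{2}\right)$ ($H{\left(f \right)} = \left(f^{2} + 5\right) f = \left(5 + f^{2}\right) f = f \left(5 + f^{2}\right)$)
$28679 + \left(H{\left(F \right)} Q{\left(-10 \right)} + \left(\left(4 + 37\right) - 7\right)\right) = 28679 + \left(0 \left(5 + 0^{2}\right) \left(-7\right) + \left(\left(4 + 37\right) - 7\right)\right) = 28679 + \left(0 \left(5 + 0\right) \left(-7\right) + \left(41 - 7\right)\right) = 28679 + \left(0 \cdot 5 \left(-7\right) + 34\right) = 28679 + \left(0 \left(-7\right) + 34\right) = 28679 + \left(0 + 34\right) = 28679 + 34 = 28713$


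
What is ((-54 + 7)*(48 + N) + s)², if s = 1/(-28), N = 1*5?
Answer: 4864923001/784 ≈ 6.2053e+6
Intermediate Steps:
N = 5
s = -1/28 ≈ -0.035714
((-54 + 7)*(48 + N) + s)² = ((-54 + 7)*(48 + 5) - 1/28)² = (-47*53 - 1/28)² = (-2491 - 1/28)² = (-69749/28)² = 4864923001/784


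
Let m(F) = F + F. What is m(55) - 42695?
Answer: -42585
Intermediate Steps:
m(F) = 2*F
m(55) - 42695 = 2*55 - 42695 = 110 - 42695 = -42585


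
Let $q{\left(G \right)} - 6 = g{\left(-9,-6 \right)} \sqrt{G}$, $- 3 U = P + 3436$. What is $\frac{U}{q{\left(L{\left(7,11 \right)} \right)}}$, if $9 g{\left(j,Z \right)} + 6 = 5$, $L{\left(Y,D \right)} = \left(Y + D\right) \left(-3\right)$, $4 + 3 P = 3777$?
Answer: $- \frac{14081}{55} - \frac{14081 i \sqrt{6}}{990} \approx -256.02 - 34.84 i$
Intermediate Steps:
$P = \frac{3773}{3}$ ($P = - \frac{4}{3} + \frac{1}{3} \cdot 3777 = - \frac{4}{3} + 1259 = \frac{3773}{3} \approx 1257.7$)
$L{\left(Y,D \right)} = - 3 D - 3 Y$ ($L{\left(Y,D \right)} = \left(D + Y\right) \left(-3\right) = - 3 D - 3 Y$)
$g{\left(j,Z \right)} = - \frac{1}{9}$ ($g{\left(j,Z \right)} = - \frac{2}{3} + \frac{1}{9} \cdot 5 = - \frac{2}{3} + \frac{5}{9} = - \frac{1}{9}$)
$U = - \frac{14081}{9}$ ($U = - \frac{\frac{3773}{3} + 3436}{3} = \left(- \frac{1}{3}\right) \frac{14081}{3} = - \frac{14081}{9} \approx -1564.6$)
$q{\left(G \right)} = 6 - \frac{\sqrt{G}}{9}$
$\frac{U}{q{\left(L{\left(7,11 \right)} \right)}} = - \frac{14081}{9 \left(6 - \frac{\sqrt{\left(-3\right) 11 - 21}}{9}\right)} = - \frac{14081}{9 \left(6 - \frac{\sqrt{-33 - 21}}{9}\right)} = - \frac{14081}{9 \left(6 - \frac{\sqrt{-54}}{9}\right)} = - \frac{14081}{9 \left(6 - \frac{3 i \sqrt{6}}{9}\right)} = - \frac{14081}{9 \left(6 - \frac{i \sqrt{6}}{3}\right)}$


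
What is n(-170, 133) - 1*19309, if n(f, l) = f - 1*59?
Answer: -19538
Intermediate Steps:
n(f, l) = -59 + f (n(f, l) = f - 59 = -59 + f)
n(-170, 133) - 1*19309 = (-59 - 170) - 1*19309 = -229 - 19309 = -19538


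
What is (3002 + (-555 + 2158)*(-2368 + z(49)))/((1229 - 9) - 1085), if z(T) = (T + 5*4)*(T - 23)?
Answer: -183424/27 ≈ -6793.5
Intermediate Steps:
z(T) = (-23 + T)*(20 + T) (z(T) = (T + 20)*(-23 + T) = (20 + T)*(-23 + T) = (-23 + T)*(20 + T))
(3002 + (-555 + 2158)*(-2368 + z(49)))/((1229 - 9) - 1085) = (3002 + (-555 + 2158)*(-2368 + (-460 + 49² - 3*49)))/((1229 - 9) - 1085) = (3002 + 1603*(-2368 + (-460 + 2401 - 147)))/(1220 - 1085) = (3002 + 1603*(-2368 + 1794))/135 = (3002 + 1603*(-574))*(1/135) = (3002 - 920122)*(1/135) = -917120*1/135 = -183424/27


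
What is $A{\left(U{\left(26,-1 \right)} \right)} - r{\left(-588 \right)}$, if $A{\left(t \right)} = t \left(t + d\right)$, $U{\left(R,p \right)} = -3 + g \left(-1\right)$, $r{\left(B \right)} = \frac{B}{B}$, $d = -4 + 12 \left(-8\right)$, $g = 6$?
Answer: $980$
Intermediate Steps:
$d = -100$ ($d = -4 - 96 = -100$)
$r{\left(B \right)} = 1$
$U{\left(R,p \right)} = -9$ ($U{\left(R,p \right)} = -3 + 6 \left(-1\right) = -3 - 6 = -9$)
$A{\left(t \right)} = t \left(-100 + t\right)$ ($A{\left(t \right)} = t \left(t - 100\right) = t \left(-100 + t\right)$)
$A{\left(U{\left(26,-1 \right)} \right)} - r{\left(-588 \right)} = - 9 \left(-100 - 9\right) - 1 = \left(-9\right) \left(-109\right) - 1 = 981 - 1 = 980$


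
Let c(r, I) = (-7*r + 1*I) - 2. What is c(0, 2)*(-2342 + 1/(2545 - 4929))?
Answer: 0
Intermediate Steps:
c(r, I) = -2 + I - 7*r (c(r, I) = (-7*r + I) - 2 = (I - 7*r) - 2 = -2 + I - 7*r)
c(0, 2)*(-2342 + 1/(2545 - 4929)) = (-2 + 2 - 7*0)*(-2342 + 1/(2545 - 4929)) = (-2 + 2 + 0)*(-2342 + 1/(-2384)) = 0*(-2342 - 1/2384) = 0*(-5583329/2384) = 0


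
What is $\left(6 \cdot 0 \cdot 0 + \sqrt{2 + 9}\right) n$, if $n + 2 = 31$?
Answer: $29 \sqrt{11} \approx 96.182$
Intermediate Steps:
$n = 29$ ($n = -2 + 31 = 29$)
$\left(6 \cdot 0 \cdot 0 + \sqrt{2 + 9}\right) n = \left(6 \cdot 0 \cdot 0 + \sqrt{2 + 9}\right) 29 = \left(0 \cdot 0 + \sqrt{11}\right) 29 = \left(0 + \sqrt{11}\right) 29 = \sqrt{11} \cdot 29 = 29 \sqrt{11}$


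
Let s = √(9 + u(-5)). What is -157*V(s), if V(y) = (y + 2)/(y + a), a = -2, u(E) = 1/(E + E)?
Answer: -20253/49 - 628*√890/49 ≈ -795.67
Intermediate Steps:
u(E) = 1/(2*E)
s = √890/10 (s = √(9 + (½)/(-5)) = √(9 + (½)*(-⅕)) = √(9 - ⅒) = √(89/10) = √890/10 ≈ 2.9833)
V(y) = (2 + y)/(-2 + y) (V(y) = (y + 2)/(y - 2) = (2 + y)/(-2 + y))
-157*V(s) = -157*(2 + √890/10)/(-2 + √890/10)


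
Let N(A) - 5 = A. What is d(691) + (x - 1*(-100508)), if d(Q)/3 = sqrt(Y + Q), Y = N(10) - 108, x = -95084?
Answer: 5424 + 3*sqrt(598) ≈ 5497.4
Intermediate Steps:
N(A) = 5 + A
Y = -93 (Y = (5 + 10) - 108 = 15 - 108 = -93)
d(Q) = 3*sqrt(-93 + Q)
d(691) + (x - 1*(-100508)) = 3*sqrt(-93 + 691) + (-95084 - 1*(-100508)) = 3*sqrt(598) + (-95084 + 100508) = 3*sqrt(598) + 5424 = 5424 + 3*sqrt(598)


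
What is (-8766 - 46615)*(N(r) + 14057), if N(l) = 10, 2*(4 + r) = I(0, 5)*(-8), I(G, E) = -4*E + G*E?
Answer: -779044527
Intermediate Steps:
I(G, E) = -4*E + E*G
r = 76 (r = -4 + ((5*(-4 + 0))*(-8))/2 = -4 + ((5*(-4))*(-8))/2 = -4 + (-20*(-8))/2 = -4 + (½)*160 = -4 + 80 = 76)
(-8766 - 46615)*(N(r) + 14057) = (-8766 - 46615)*(10 + 14057) = -55381*14067 = -779044527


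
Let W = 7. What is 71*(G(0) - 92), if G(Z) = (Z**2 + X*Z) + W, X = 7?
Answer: -6035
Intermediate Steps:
G(Z) = 7 + Z**2 + 7*Z (G(Z) = (Z**2 + 7*Z) + 7 = 7 + Z**2 + 7*Z)
71*(G(0) - 92) = 71*((7 + 0**2 + 7*0) - 92) = 71*((7 + 0 + 0) - 92) = 71*(7 - 92) = 71*(-85) = -6035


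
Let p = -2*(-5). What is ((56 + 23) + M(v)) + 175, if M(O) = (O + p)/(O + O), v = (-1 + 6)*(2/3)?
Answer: 256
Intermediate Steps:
p = 10
v = 10/3 (v = 5*(2*(1/3)) = 5*(2/3) = 10/3 ≈ 3.3333)
M(O) = (10 + O)/(2*O) (M(O) = (O + 10)/(O + O) = (10 + O)/((2*O)) = (10 + O)*(1/(2*O)) = (10 + O)/(2*O))
((56 + 23) + M(v)) + 175 = ((56 + 23) + (10 + 10/3)/(2*(10/3))) + 175 = (79 + (1/2)*(3/10)*(40/3)) + 175 = (79 + 2) + 175 = 81 + 175 = 256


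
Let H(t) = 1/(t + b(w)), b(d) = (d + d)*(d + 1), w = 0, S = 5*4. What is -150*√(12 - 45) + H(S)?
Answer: 1/20 - 150*I*√33 ≈ 0.05 - 861.68*I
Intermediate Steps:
S = 20
b(d) = 2*d*(1 + d) (b(d) = (2*d)*(1 + d) = 2*d*(1 + d))
H(t) = 1/t (H(t) = 1/(t + 2*0*(1 + 0)) = 1/(t + 2*0*1) = 1/(t + 0) = 1/t)
-150*√(12 - 45) + H(S) = -150*√(12 - 45) + 1/20 = -150*I*√33 + 1/20 = 1/20 - 150*I*√33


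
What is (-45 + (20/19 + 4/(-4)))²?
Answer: 729316/361 ≈ 2020.3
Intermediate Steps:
(-45 + (20/19 + 4/(-4)))² = (-45 + (20*(1/19) + 4*(-¼)))² = (-45 + (20/19 - 1))² = (-45 + 1/19)² = (-854/19)² = 729316/361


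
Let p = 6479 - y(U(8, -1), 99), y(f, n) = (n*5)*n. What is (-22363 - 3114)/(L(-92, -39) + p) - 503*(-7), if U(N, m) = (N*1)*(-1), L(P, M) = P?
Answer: 150083455/42618 ≈ 3521.6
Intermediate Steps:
U(N, m) = -N (U(N, m) = N*(-1) = -N)
y(f, n) = 5*n² (y(f, n) = (5*n)*n = 5*n²)
p = -42526 (p = 6479 - 5*99² = 6479 - 5*9801 = 6479 - 1*49005 = 6479 - 49005 = -42526)
(-22363 - 3114)/(L(-92, -39) + p) - 503*(-7) = (-22363 - 3114)/(-92 - 42526) - 503*(-7) = -25477/(-42618) + 3521 = -25477*(-1/42618) + 3521 = 25477/42618 + 3521 = 150083455/42618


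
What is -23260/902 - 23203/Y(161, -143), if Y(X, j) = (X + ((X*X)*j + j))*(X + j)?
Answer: -775946973347/30090868830 ≈ -25.787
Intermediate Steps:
Y(X, j) = (X + j)*(X + j + j*X**2) (Y(X, j) = (X + (X**2*j + j))*(X + j) = (X + (j*X**2 + j))*(X + j) = (X + (j + j*X**2))*(X + j) = (X + j + j*X**2)*(X + j) = (X + j)*(X + j + j*X**2))
-23260/902 - 23203/Y(161, -143) = -23260/902 - 23203/(161**2 + (-143)**2 - 143*161**3 + 161**2*(-143)**2 + 2*161*(-143)) = -23260*1/902 - 23203/(25921 + 20449 - 143*4173281 + 25921*20449 - 46046) = -11630/451 - 23203/(25921 + 20449 - 596779183 + 530058529 - 46046) = -11630/451 - 23203/(-66720330) = -11630/451 - 23203*(-1/66720330) = -11630/451 + 23203/66720330 = -775946973347/30090868830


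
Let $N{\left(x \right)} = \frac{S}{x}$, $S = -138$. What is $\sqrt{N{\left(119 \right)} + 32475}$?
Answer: $\frac{\sqrt{459862053}}{119} \approx 180.21$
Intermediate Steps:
$N{\left(x \right)} = - \frac{138}{x}$
$\sqrt{N{\left(119 \right)} + 32475} = \sqrt{- \frac{138}{119} + 32475} = \sqrt{\frac{3864387}{119}} = \frac{\sqrt{459862053}}{119}$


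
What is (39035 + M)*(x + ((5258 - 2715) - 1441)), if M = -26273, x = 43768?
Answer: 572630940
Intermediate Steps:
(39035 + M)*(x + ((5258 - 2715) - 1441)) = (39035 - 26273)*(43768 + ((5258 - 2715) - 1441)) = 12762*(43768 + (2543 - 1441)) = 12762*(43768 + 1102) = 12762*44870 = 572630940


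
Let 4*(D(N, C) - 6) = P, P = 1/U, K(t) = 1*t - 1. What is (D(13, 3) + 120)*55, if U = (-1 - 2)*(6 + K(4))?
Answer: 748385/108 ≈ 6929.5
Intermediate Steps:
K(t) = -1 + t (K(t) = t - 1 = -1 + t)
U = -27 (U = (-1 - 2)*(6 + (-1 + 4)) = -3*(6 + 3) = -3*9 = -27)
P = -1/27 (P = 1/(-27) = -1/27 ≈ -0.037037)
D(N, C) = 647/108 (D(N, C) = 6 + (¼)*(-1/27) = 6 - 1/108 = 647/108)
(D(13, 3) + 120)*55 = (647/108 + 120)*55 = (13607/108)*55 = 748385/108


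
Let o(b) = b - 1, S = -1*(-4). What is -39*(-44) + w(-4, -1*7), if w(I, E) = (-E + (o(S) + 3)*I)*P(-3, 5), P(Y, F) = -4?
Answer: 1784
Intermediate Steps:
S = 4
o(b) = -1 + b
w(I, E) = -24*I + 4*E (w(I, E) = (-E + ((-1 + 4) + 3)*I)*(-4) = (-E + (3 + 3)*I)*(-4) = (-E + 6*I)*(-4) = -24*I + 4*E)
-39*(-44) + w(-4, -1*7) = -39*(-44) + (-24*(-4) + 4*(-1*7)) = 1716 + (96 + 4*(-7)) = 1716 + (96 - 28) = 1716 + 68 = 1784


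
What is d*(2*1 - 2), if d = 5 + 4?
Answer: 0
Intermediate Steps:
d = 9
d*(2*1 - 2) = 9*(2*1 - 2) = 9*(2 - 2) = 9*0 = 0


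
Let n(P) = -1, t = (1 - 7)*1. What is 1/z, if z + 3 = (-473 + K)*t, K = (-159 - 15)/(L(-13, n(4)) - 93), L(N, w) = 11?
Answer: 41/115713 ≈ 0.00035432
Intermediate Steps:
t = -6 (t = -6*1 = -6)
K = 87/41 (K = (-159 - 15)/(11 - 93) = -174/(-82) = -174*(-1/82) = 87/41 ≈ 2.1220)
z = 115713/41 (z = -3 + (-473 + 87/41)*(-6) = -3 - 19306/41*(-6) = -3 + 115836/41 = 115713/41 ≈ 2822.3)
1/z = 1/(115713/41) = 41/115713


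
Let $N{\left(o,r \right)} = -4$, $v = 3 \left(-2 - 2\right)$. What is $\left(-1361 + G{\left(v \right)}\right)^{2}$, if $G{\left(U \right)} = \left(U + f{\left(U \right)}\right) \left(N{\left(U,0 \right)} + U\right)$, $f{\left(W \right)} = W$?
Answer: $954529$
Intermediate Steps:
$v = -12$ ($v = 3 \left(-4\right) = -12$)
$G{\left(U \right)} = 2 U \left(-4 + U\right)$ ($G{\left(U \right)} = \left(U + U\right) \left(-4 + U\right) = 2 U \left(-4 + U\right)$)
$\left(-1361 + G{\left(v \right)}\right)^{2} = \left(-1361 + 2 \left(-12\right) \left(-4 - 12\right)\right)^{2} = \left(-1361 + 2 \left(-12\right) \left(-16\right)\right)^{2} = \left(-1361 + 384\right)^{2} = \left(-977\right)^{2} = 954529$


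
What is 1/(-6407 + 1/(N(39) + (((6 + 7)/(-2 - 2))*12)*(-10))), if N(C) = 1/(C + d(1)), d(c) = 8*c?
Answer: -18331/117446670 ≈ -0.00015608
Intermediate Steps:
N(C) = 1/(8 + C) (N(C) = 1/(C + 8*1) = 1/(C + 8) = 1/(8 + C))
1/(-6407 + 1/(N(39) + (((6 + 7)/(-2 - 2))*12)*(-10))) = 1/(-6407 + 1/(1/(8 + 39) + (((6 + 7)/(-2 - 2))*12)*(-10))) = 1/(-6407 + 1/(1/47 + ((13/(-4))*12)*(-10))) = 1/(-6407 + 1/(1/47 + ((13*(-¼))*12)*(-10))) = 1/(-6407 + 1/(1/47 - 13/4*12*(-10))) = 1/(-6407 + 1/(1/47 - 39*(-10))) = 1/(-6407 + 1/(1/47 + 390)) = 1/(-6407 + 1/(18331/47)) = 1/(-6407 + 47/18331) = 1/(-117446670/18331) = -18331/117446670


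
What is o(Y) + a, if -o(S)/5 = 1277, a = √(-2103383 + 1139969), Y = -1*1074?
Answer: -6385 + 9*I*√11894 ≈ -6385.0 + 981.54*I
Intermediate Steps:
Y = -1074
a = 9*I*√11894 (a = √(-963414) = 9*I*√11894 ≈ 981.54*I)
o(S) = -6385 (o(S) = -5*1277 = -6385)
o(Y) + a = -6385 + 9*I*√11894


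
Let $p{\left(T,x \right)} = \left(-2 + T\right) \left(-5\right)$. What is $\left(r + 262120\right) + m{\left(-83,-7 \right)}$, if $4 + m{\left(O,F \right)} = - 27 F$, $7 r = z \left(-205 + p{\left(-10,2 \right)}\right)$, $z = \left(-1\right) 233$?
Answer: $\frac{1869920}{7} \approx 2.6713 \cdot 10^{5}$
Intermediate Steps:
$z = -233$
$p{\left(T,x \right)} = 10 - 5 T$
$r = \frac{33785}{7}$ ($r = \frac{\left(-233\right) \left(-205 + \left(10 - -50\right)\right)}{7} = \frac{\left(-233\right) \left(-205 + \left(10 + 50\right)\right)}{7} = \frac{\left(-233\right) \left(-205 + 60\right)}{7} = \frac{\left(-233\right) \left(-145\right)}{7} = \frac{1}{7} \cdot 33785 = \frac{33785}{7} \approx 4826.4$)
$m{\left(O,F \right)} = -4 - 27 F$
$\left(r + 262120\right) + m{\left(-83,-7 \right)} = \left(\frac{33785}{7} + 262120\right) - -185 = \frac{1868625}{7} + \left(-4 + 189\right) = \frac{1868625}{7} + 185 = \frac{1869920}{7}$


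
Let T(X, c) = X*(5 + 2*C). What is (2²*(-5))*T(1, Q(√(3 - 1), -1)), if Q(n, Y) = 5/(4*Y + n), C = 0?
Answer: -100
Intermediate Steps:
Q(n, Y) = 5/(n + 4*Y)
T(X, c) = 5*X (T(X, c) = X*(5 + 2*0) = X*(5 + 0) = X*5 = 5*X)
(2²*(-5))*T(1, Q(√(3 - 1), -1)) = (2²*(-5))*(5*1) = (4*(-5))*5 = -20*5 = -100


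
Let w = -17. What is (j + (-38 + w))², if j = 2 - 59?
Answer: 12544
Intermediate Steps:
j = -57
(j + (-38 + w))² = (-57 + (-38 - 17))² = (-57 - 55)² = (-112)² = 12544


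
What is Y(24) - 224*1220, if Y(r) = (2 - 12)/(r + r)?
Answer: -6558725/24 ≈ -2.7328e+5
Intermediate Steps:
Y(r) = -5/r (Y(r) = -10*1/(2*r) = -5/r)
Y(24) - 224*1220 = -5/24 - 224*1220 = -5*1/24 - 273280 = -5/24 - 273280 = -6558725/24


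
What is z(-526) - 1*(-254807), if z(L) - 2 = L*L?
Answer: 531485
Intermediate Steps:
z(L) = 2 + L² (z(L) = 2 + L*L = 2 + L²)
z(-526) - 1*(-254807) = (2 + (-526)²) - 1*(-254807) = (2 + 276676) + 254807 = 276678 + 254807 = 531485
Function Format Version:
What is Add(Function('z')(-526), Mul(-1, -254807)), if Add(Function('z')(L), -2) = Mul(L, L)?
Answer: 531485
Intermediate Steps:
Function('z')(L) = Add(2, Pow(L, 2)) (Function('z')(L) = Add(2, Mul(L, L)) = Add(2, Pow(L, 2)))
Add(Function('z')(-526), Mul(-1, -254807)) = Add(Add(2, Pow(-526, 2)), Mul(-1, -254807)) = Add(Add(2, 276676), 254807) = Add(276678, 254807) = 531485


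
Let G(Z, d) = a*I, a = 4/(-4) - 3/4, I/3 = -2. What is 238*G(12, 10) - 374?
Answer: 2125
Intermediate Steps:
I = -6 (I = 3*(-2) = -6)
a = -7/4 (a = 4*(-1/4) - 3*1/4 = -1 - 3/4 = -7/4 ≈ -1.7500)
G(Z, d) = 21/2 (G(Z, d) = -7/4*(-6) = 21/2)
238*G(12, 10) - 374 = 238*(21/2) - 374 = 2499 - 374 = 2125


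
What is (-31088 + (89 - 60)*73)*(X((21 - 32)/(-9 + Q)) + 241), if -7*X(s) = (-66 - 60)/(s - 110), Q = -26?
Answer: -26785688499/3839 ≈ -6.9773e+6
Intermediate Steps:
X(s) = 18/(-110 + s) (X(s) = -(-66 - 60)/(7*(s - 110)) = -(-18)/(-110 + s) = 18/(-110 + s))
(-31088 + (89 - 60)*73)*(X((21 - 32)/(-9 + Q)) + 241) = (-31088 + (89 - 60)*73)*(18/(-110 + (21 - 32)/(-9 - 26)) + 241) = (-31088 + 29*73)*(18/(-110 - 11/(-35)) + 241) = (-31088 + 2117)*(18/(-110 - 11*(-1/35)) + 241) = -28971*(18/(-110 + 11/35) + 241) = -28971*(18/(-3839/35) + 241) = -28971*(18*(-35/3839) + 241) = -28971*(-630/3839 + 241) = -28971*924569/3839 = -26785688499/3839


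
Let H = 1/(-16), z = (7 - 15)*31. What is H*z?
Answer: 31/2 ≈ 15.500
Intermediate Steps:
z = -248 (z = -8*31 = -248)
H = -1/16 ≈ -0.062500
H*z = -1/16*(-248) = 31/2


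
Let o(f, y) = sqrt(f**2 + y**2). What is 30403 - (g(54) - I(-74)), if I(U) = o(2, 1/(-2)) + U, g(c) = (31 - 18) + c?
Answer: 30262 + sqrt(17)/2 ≈ 30264.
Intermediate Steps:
g(c) = 13 + c
I(U) = U + sqrt(17)/2 (I(U) = sqrt(2**2 + (1/(-2))**2) + U = sqrt(4 + (-1/2)**2) + U = sqrt(4 + 1/4) + U = sqrt(17/4) + U = sqrt(17)/2 + U = U + sqrt(17)/2)
30403 - (g(54) - I(-74)) = 30403 - ((13 + 54) - (-74 + sqrt(17)/2)) = 30403 - (67 + (74 - sqrt(17)/2)) = 30403 - (141 - sqrt(17)/2) = 30403 + (-141 + sqrt(17)/2) = 30262 + sqrt(17)/2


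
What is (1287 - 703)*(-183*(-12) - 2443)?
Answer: -144248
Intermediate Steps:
(1287 - 703)*(-183*(-12) - 2443) = 584*(2196 - 2443) = 584*(-247) = -144248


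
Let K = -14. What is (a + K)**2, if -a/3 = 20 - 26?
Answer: 16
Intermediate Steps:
a = 18 (a = -3*(20 - 26) = -3*(-6) = 18)
(a + K)**2 = (18 - 14)**2 = 4**2 = 16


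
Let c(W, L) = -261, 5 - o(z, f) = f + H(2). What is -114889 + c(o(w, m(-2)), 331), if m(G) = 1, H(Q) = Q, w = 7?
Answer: -115150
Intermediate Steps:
o(z, f) = 3 - f (o(z, f) = 5 - (f + 2) = 5 - (2 + f) = 5 + (-2 - f) = 3 - f)
-114889 + c(o(w, m(-2)), 331) = -114889 - 261 = -115150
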